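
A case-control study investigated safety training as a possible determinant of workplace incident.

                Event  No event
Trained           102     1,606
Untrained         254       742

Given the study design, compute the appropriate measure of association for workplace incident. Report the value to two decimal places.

0.19

Cells: a = 102, b = 1606, c = 254, d = 742.
This is a case-control study: participants were sampled on outcome status, so risks in the source population cannot be estimated directly — relative risk is not valid here. The odds ratio is the appropriate measure.
OR = (a·d)/(b·c) = (102 × 742) / (1606 × 254) = 75684 / 407924 = 0.18553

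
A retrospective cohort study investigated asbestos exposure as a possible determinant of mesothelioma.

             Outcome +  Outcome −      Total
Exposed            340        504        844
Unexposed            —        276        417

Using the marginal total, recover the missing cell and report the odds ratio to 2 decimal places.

The missing cell is in the unexposed row: 417 − 276 = 141.
So a = 340, b = 504, c = 141, d = 276.
OR = (a·d)/(b·c) = (340 × 276) / (504 × 141) = 93840 / 71064 = 1.32050

1.32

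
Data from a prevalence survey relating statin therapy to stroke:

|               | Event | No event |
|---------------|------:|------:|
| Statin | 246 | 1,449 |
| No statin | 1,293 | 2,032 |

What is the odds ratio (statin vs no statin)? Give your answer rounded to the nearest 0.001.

0.267

Cells: a = 246, b = 1449, c = 1293, d = 2032.
OR = (a·d)/(b·c) = (246 × 2032) / (1449 × 1293) = 499872 / 1873557 = 0.26680
Exposure is associated with lower odds of stroke (OR = 0.27 < 1).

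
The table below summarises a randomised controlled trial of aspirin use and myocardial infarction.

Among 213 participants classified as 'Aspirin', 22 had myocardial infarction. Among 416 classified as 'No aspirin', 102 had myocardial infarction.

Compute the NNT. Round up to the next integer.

Risk in treated group = 22/213 = 0.10329; risk in control = 102/416 = 0.24519.
Absolute risk reduction = 0.24519 − 0.10329 = 0.14191
NNT = 1 / ARR = 1 / 0.14191 = 7.047 → round up → 8

8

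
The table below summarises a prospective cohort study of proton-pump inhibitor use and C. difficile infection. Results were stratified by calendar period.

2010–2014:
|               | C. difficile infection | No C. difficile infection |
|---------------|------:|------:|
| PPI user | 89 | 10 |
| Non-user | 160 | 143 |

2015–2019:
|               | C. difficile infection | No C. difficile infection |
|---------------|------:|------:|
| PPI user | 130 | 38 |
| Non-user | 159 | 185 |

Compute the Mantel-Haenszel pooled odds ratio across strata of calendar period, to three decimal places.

OR_MH = Σ(aᵢdᵢ/nᵢ) / Σ(bᵢcᵢ/nᵢ), where nᵢ is the stratum total.
Stratum 1 (2010–2014): n = 402; a·d/n = 89·143/402 = 31.6592; b·c/n = 10·160/402 = 3.9801
Stratum 2 (2015–2019): n = 512; a·d/n = 130·185/512 = 46.9727; b·c/n = 38·159/512 = 11.8008
OR_MH = (31.6592 + 46.9727) / (3.9801 + 11.8008) = 78.6319 / 15.7809 = 4.98273

4.983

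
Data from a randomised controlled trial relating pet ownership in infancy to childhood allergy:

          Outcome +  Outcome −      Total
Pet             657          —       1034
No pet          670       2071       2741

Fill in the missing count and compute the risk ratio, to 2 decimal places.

2.60

The missing cell is in the exposed row: 1034 − 657 = 377.
So a = 657, b = 377, c = 670, d = 2071.
RR = [a/(a+b)] / [c/(c+d)] = (657/1034) / (670/2741) = 0.63540/0.24444 = 2.59944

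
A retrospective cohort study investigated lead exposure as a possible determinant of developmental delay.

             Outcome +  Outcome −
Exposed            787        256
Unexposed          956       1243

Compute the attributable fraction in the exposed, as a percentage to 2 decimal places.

42.38

Cells: a = 787, b = 256, c = 956, d = 1243.
Risk in exposed = 787/1043 = 0.75455; risk in unexposed = 956/2199 = 0.43474.
RR = 0.75455/0.43474 = 1.73563
AR% = (RR − 1)/RR × 100 = (1.73563 − 1)/1.73563 × 100 = 42.3841%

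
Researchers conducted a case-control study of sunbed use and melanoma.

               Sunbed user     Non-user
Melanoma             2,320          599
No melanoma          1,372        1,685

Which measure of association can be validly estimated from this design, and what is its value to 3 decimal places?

Reading the table with exposure as columns: a = 2320 (Sunbed user, case), b = 1372 (Sunbed user, non-case), c = 599 (Non-user, case), d = 1685.
This is a case-control study: participants were sampled on outcome status, so risks in the source population cannot be estimated directly — relative risk is not valid here. The odds ratio is the appropriate measure.
OR = (a·d)/(b·c) = (2320 × 1685) / (1372 × 599) = 3909200 / 821828 = 4.75671

4.757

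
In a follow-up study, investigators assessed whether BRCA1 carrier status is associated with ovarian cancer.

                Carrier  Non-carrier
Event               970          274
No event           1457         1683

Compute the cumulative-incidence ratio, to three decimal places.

2.855

Reading the table with exposure as columns: a = 970 (Carrier, case), b = 1457 (Carrier, non-case), c = 274 (Non-carrier, case), d = 1683.
Risk in exposed = 970/2427 = 0.39967; risk in unexposed = 274/1957 = 0.14001.
RR = 0.39967 / 0.14001 = 2.85458
The risk among the exposed is 2.85 times that among the unexposed.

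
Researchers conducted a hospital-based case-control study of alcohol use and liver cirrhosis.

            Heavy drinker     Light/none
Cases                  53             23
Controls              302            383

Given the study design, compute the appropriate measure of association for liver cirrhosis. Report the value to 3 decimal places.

2.922

Reading the table with exposure as columns: a = 53 (Heavy drinker, case), b = 302 (Heavy drinker, non-case), c = 23 (Light/none, case), d = 383.
This is a hospital-based case-control study: participants were sampled on outcome status, so risks in the source population cannot be estimated directly — relative risk is not valid here. The odds ratio is the appropriate measure.
OR = (a·d)/(b·c) = (53 × 383) / (302 × 23) = 20299 / 6946 = 2.92240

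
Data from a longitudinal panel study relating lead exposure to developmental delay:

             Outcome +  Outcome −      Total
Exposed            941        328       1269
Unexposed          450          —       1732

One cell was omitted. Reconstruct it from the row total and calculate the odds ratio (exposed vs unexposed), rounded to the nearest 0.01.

The missing cell is in the unexposed row: 1732 − 450 = 1282.
So a = 941, b = 328, c = 450, d = 1282.
OR = (a·d)/(b·c) = (941 × 1282) / (328 × 450) = 1206362 / 147600 = 8.17318

8.17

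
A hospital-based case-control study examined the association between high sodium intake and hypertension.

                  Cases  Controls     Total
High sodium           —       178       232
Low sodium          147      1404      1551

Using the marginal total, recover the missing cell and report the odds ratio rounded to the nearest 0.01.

The missing cell is in the exposed row: 232 − 178 = 54.
So a = 54, b = 178, c = 147, d = 1404.
OR = (a·d)/(b·c) = (54 × 1404) / (178 × 147) = 75816 / 26166 = 2.89750

2.90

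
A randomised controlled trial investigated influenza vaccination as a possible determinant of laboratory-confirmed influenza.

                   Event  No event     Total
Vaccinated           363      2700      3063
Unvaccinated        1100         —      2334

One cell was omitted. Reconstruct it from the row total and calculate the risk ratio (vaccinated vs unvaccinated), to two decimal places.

The missing cell is in the unexposed row: 2334 − 1100 = 1234.
So a = 363, b = 2700, c = 1100, d = 1234.
RR = [a/(a+b)] / [c/(c+d)] = (363/3063) / (1100/2334) = 0.11851/0.47129 = 0.25146

0.25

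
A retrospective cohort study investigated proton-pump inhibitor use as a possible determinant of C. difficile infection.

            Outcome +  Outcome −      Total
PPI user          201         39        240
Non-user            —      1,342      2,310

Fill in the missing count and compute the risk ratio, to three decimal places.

1.999

The missing cell is in the unexposed row: 2310 − 1342 = 968.
So a = 201, b = 39, c = 968, d = 1342.
RR = [a/(a+b)] / [c/(c+d)] = (201/240) / (968/2310) = 0.83750/0.41905 = 1.99858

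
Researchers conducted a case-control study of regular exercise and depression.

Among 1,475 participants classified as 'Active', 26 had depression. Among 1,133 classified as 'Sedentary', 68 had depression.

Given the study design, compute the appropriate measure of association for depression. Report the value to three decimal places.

From the description: a = 26, b = 1449, c = 68, d = 1065.
This is a case-control study: participants were sampled on outcome status, so risks in the source population cannot be estimated directly — relative risk is not valid here. The odds ratio is the appropriate measure.
OR = (a·d)/(b·c) = (26 × 1065) / (1449 × 68) = 27690 / 98532 = 0.28103

0.281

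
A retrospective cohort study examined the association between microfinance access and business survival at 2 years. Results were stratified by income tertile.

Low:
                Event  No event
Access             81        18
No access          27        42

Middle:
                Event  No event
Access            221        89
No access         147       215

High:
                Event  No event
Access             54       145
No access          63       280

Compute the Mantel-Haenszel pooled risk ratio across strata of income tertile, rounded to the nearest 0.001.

RR_MH = Σ(aᵢ·n₀ᵢ/nᵢ) / Σ(cᵢ·n₁ᵢ/nᵢ), with n₁ᵢ = aᵢ+bᵢ (exposed), n₀ᵢ = cᵢ+dᵢ (unexposed), nᵢ = n₁ᵢ+n₀ᵢ.
Stratum 1 (Low): n₁ = 99, n₀ = 69, n = 168; a·n₀/n = 81·69/168 = 33.2679; c·n₁/n = 27·99/168 = 15.9107
Stratum 2 (Middle): n₁ = 310, n₀ = 362, n = 672; a·n₀/n = 221·362/672 = 119.0506; c·n₁/n = 147·310/672 = 67.8125
Stratum 3 (High): n₁ = 199, n₀ = 343, n = 542; a·n₀/n = 54·343/542 = 34.1734; c·n₁/n = 63·199/542 = 23.1310
RR_MH = (33.2679 + 119.0506 + 34.1734) / (15.9107 + 67.8125 + 23.1310) = 186.4919 / 106.8542 = 1.74529

1.745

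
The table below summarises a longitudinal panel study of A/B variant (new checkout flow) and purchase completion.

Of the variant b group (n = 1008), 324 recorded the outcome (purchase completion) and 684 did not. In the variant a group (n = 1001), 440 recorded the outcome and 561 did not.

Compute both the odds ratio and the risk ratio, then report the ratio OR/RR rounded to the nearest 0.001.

0.826

From the description: a = 324, b = 684, c = 440, d = 561.
OR = (324·561)/(684·440) = 181764/300960 = 0.60395
Risk in exposed = 324/1008 = 0.32143; risk in unexposed = 440/1001 = 0.43956; RR = 0.73125
OR/RR = 0.60395 / 0.73125 = 0.82591
The outcome is not rare, so the OR lies further from 1 than the RR.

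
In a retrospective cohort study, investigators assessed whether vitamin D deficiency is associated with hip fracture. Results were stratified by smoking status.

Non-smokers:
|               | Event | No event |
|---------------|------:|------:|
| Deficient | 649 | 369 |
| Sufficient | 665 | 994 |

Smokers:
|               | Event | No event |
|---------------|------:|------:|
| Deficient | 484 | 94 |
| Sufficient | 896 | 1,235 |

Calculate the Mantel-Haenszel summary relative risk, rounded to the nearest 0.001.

1.763

RR_MH = Σ(aᵢ·n₀ᵢ/nᵢ) / Σ(cᵢ·n₁ᵢ/nᵢ), with n₁ᵢ = aᵢ+bᵢ (exposed), n₀ᵢ = cᵢ+dᵢ (unexposed), nᵢ = n₁ᵢ+n₀ᵢ.
Stratum 1 (Non-smokers): n₁ = 1018, n₀ = 1659, n = 2677; a·n₀/n = 649·1659/2677 = 402.2006; c·n₁/n = 665·1018/2677 = 252.8838
Stratum 2 (Smokers): n₁ = 578, n₀ = 2131, n = 2709; a·n₀/n = 484·2131/2709 = 380.7324; c·n₁/n = 896·578/2709 = 191.1731
RR_MH = (402.2006 + 380.7324) / (252.8838 + 191.1731) = 782.9330 / 444.0570 = 1.76314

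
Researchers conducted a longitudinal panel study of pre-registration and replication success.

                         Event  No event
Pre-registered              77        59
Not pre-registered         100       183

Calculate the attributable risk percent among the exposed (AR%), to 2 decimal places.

Cells: a = 77, b = 59, c = 100, d = 183.
Risk in exposed = 77/136 = 0.56618; risk in unexposed = 100/283 = 0.35336.
RR = 0.56618/0.35336 = 1.60228
AR% = (RR − 1)/RR × 100 = (1.60228 − 1)/1.60228 × 100 = 37.5889%

37.59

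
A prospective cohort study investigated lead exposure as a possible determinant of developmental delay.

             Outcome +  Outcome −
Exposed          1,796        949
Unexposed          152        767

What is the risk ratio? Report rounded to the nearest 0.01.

3.96

Cells: a = 1796, b = 949, c = 152, d = 767.
Risk in exposed = 1796/2745 = 0.65428; risk in unexposed = 152/919 = 0.16540.
RR = 0.65428 / 0.16540 = 3.95581
The risk among the exposed is 3.96 times that among the unexposed.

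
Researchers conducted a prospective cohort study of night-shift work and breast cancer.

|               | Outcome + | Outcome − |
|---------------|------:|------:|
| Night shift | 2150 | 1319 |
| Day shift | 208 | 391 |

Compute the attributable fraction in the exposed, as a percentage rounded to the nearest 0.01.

Cells: a = 2150, b = 1319, c = 208, d = 391.
Risk in exposed = 2150/3469 = 0.61978; risk in unexposed = 208/599 = 0.34725.
RR = 0.61978/0.34725 = 1.78483
AR% = (RR − 1)/RR × 100 = (1.78483 − 1)/1.78483 × 100 = 43.9724%

43.97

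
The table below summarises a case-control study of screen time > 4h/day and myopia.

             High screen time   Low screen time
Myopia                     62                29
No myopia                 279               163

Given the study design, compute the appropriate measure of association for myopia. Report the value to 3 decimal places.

1.249

Reading the table with exposure as columns: a = 62 (High screen time, case), b = 279 (High screen time, non-case), c = 29 (Low screen time, case), d = 163.
This is a case-control study: participants were sampled on outcome status, so risks in the source population cannot be estimated directly — relative risk is not valid here. The odds ratio is the appropriate measure.
OR = (a·d)/(b·c) = (62 × 163) / (279 × 29) = 10106 / 8091 = 1.24904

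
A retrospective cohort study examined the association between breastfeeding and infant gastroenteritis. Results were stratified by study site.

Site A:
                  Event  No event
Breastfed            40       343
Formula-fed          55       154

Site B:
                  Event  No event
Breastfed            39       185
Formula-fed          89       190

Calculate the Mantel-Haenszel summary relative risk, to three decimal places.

RR_MH = Σ(aᵢ·n₀ᵢ/nᵢ) / Σ(cᵢ·n₁ᵢ/nᵢ), with n₁ᵢ = aᵢ+bᵢ (exposed), n₀ᵢ = cᵢ+dᵢ (unexposed), nᵢ = n₁ᵢ+n₀ᵢ.
Stratum 1 (Site A): n₁ = 383, n₀ = 209, n = 592; a·n₀/n = 40·209/592 = 14.1216; c·n₁/n = 55·383/592 = 35.5828
Stratum 2 (Site B): n₁ = 224, n₀ = 279, n = 503; a·n₀/n = 39·279/503 = 21.6322; c·n₁/n = 89·224/503 = 39.6342
RR_MH = (14.1216 + 21.6322) / (35.5828 + 39.6342) = 35.7538 / 75.2170 = 0.47534

0.475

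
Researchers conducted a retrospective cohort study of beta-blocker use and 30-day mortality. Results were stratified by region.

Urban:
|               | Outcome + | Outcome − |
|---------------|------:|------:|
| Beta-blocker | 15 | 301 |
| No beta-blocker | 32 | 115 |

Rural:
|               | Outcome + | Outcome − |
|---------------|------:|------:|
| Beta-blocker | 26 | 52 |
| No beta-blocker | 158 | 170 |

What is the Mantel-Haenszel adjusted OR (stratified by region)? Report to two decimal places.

OR_MH = Σ(aᵢdᵢ/nᵢ) / Σ(bᵢcᵢ/nᵢ), where nᵢ is the stratum total.
Stratum 1 (Urban): n = 463; a·d/n = 15·115/463 = 3.7257; b·c/n = 301·32/463 = 20.8035
Stratum 2 (Rural): n = 406; a·d/n = 26·170/406 = 10.8867; b·c/n = 52·158/406 = 20.2365
OR_MH = (3.7257 + 10.8867) / (20.8035 + 20.2365) = 14.6124 / 41.0399 = 0.35605

0.36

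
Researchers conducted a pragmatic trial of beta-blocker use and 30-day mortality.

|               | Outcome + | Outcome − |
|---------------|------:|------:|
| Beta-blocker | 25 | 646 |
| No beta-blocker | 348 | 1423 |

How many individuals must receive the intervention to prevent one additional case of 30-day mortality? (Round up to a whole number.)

Risk in treated group = 25/671 = 0.03726; risk in control = 348/1771 = 0.19650.
Absolute risk reduction = 0.19650 − 0.03726 = 0.15924
NNT = 1 / ARR = 1 / 0.15924 = 6.280 → round up → 7

7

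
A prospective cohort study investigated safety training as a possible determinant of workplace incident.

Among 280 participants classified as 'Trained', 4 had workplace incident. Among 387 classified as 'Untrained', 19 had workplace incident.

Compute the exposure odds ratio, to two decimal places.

From the description: a = 4, b = 276, c = 19, d = 368.
OR = (a·d)/(b·c) = (4 × 368) / (276 × 19) = 1472 / 5244 = 0.28070
Exposure is associated with lower odds of workplace incident (OR = 0.28 < 1).

0.28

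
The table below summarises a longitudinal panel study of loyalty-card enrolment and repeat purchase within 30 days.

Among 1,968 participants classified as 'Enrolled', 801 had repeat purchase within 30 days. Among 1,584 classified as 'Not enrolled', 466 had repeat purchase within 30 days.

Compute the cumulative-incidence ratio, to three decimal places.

1.383

From the description: a = 801, b = 1167, c = 466, d = 1118.
Risk in exposed = 801/1968 = 0.40701; risk in unexposed = 466/1584 = 0.29419.
RR = 0.40701 / 0.29419 = 1.38349
The risk among the exposed is 1.38 times that among the unexposed.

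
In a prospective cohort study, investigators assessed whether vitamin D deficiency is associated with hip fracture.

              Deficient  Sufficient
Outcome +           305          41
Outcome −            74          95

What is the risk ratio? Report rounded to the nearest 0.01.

2.67

Reading the table with exposure as columns: a = 305 (Deficient, case), b = 74 (Deficient, non-case), c = 41 (Sufficient, case), d = 95.
Risk in exposed = 305/379 = 0.80475; risk in unexposed = 41/136 = 0.30147.
RR = 0.80475 / 0.30147 = 2.66941
The risk among the exposed is 2.67 times that among the unexposed.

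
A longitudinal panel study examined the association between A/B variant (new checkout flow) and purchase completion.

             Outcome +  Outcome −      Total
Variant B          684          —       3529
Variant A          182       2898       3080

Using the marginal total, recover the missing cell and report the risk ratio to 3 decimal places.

The missing cell is in the exposed row: 3529 − 684 = 2845.
So a = 684, b = 2845, c = 182, d = 2898.
RR = [a/(a+b)] / [c/(c+d)] = (684/3529) / (182/3080) = 0.19382/0.05909 = 3.28007

3.280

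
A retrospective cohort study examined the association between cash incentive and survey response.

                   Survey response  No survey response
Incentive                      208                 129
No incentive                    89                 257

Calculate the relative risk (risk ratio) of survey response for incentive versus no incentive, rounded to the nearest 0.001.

2.399

Cells: a = 208, b = 129, c = 89, d = 257.
Risk in exposed = 208/337 = 0.61721; risk in unexposed = 89/346 = 0.25723.
RR = 0.61721 / 0.25723 = 2.39949
The risk among the exposed is 2.40 times that among the unexposed.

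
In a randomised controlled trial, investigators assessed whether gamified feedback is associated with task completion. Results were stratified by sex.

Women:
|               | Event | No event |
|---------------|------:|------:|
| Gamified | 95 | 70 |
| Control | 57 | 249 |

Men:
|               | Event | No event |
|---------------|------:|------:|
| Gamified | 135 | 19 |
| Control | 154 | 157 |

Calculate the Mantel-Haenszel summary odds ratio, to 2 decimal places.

OR_MH = Σ(aᵢdᵢ/nᵢ) / Σ(bᵢcᵢ/nᵢ), where nᵢ is the stratum total.
Stratum 1 (Women): n = 471; a·d/n = 95·249/471 = 50.2229; b·c/n = 70·57/471 = 8.4713
Stratum 2 (Men): n = 465; a·d/n = 135·157/465 = 45.5806; b·c/n = 19·154/465 = 6.2925
OR_MH = (50.2229 + 45.5806) / (8.4713 + 6.2925) = 95.8036 / 14.7638 = 6.48908

6.49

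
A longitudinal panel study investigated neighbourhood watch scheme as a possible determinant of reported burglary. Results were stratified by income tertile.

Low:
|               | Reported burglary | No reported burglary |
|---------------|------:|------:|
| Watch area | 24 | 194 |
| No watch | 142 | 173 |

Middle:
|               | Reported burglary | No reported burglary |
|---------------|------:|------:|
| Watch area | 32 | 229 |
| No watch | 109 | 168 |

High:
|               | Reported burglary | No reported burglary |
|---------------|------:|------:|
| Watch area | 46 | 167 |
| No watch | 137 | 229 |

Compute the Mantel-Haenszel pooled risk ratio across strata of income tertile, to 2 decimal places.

0.37

RR_MH = Σ(aᵢ·n₀ᵢ/nᵢ) / Σ(cᵢ·n₁ᵢ/nᵢ), with n₁ᵢ = aᵢ+bᵢ (exposed), n₀ᵢ = cᵢ+dᵢ (unexposed), nᵢ = n₁ᵢ+n₀ᵢ.
Stratum 1 (Low): n₁ = 218, n₀ = 315, n = 533; a·n₀/n = 24·315/533 = 14.1839; c·n₁/n = 142·218/533 = 58.0788
Stratum 2 (Middle): n₁ = 261, n₀ = 277, n = 538; a·n₀/n = 32·277/538 = 16.4758; c·n₁/n = 109·261/538 = 52.8792
Stratum 3 (High): n₁ = 213, n₀ = 366, n = 579; a·n₀/n = 46·366/579 = 29.0777; c·n₁/n = 137·213/579 = 50.3990
RR_MH = (14.1839 + 16.4758 + 29.0777) / (58.0788 + 52.8792 + 50.3990) = 59.7374 / 161.3569 = 0.37022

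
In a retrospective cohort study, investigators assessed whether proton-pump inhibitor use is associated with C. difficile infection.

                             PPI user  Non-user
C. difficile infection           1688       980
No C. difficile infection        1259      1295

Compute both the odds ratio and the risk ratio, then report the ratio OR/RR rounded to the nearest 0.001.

1.332

Reading the table with exposure as columns: a = 1688 (PPI user, case), b = 1259 (PPI user, non-case), c = 980 (Non-user, case), d = 1295.
OR = (1688·1295)/(1259·980) = 2185960/1233820 = 1.77170
Risk in exposed = 1688/2947 = 0.57279; risk in unexposed = 980/2275 = 0.43077; RR = 1.32968
OR/RR = 1.77170 / 1.32968 = 1.33243
The outcome is not rare, so the OR lies further from 1 than the RR.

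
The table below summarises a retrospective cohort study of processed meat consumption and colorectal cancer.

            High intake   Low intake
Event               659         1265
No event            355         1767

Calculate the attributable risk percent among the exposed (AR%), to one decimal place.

35.8

Reading the table with exposure as columns: a = 659 (High intake, case), b = 355 (High intake, non-case), c = 1265 (Low intake, case), d = 1767.
Risk in exposed = 659/1014 = 0.64990; risk in unexposed = 1265/3032 = 0.41722.
RR = 0.64990/0.41722 = 1.55771
AR% = (RR − 1)/RR × 100 = (1.55771 − 1)/1.55771 × 100 = 35.8031%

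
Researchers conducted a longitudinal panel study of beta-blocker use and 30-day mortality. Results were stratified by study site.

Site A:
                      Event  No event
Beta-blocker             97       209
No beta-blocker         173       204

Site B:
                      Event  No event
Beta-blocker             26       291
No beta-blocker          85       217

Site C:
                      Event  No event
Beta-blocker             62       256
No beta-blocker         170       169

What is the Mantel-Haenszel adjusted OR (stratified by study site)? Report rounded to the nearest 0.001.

0.340

OR_MH = Σ(aᵢdᵢ/nᵢ) / Σ(bᵢcᵢ/nᵢ), where nᵢ is the stratum total.
Stratum 1 (Site A): n = 683; a·d/n = 97·204/683 = 28.9722; b·c/n = 209·173/683 = 52.9385
Stratum 2 (Site B): n = 619; a·d/n = 26·217/619 = 9.1147; b·c/n = 291·85/619 = 39.9596
Stratum 3 (Site C): n = 657; a·d/n = 62·169/657 = 15.9482; b·c/n = 256·170/657 = 66.2405
OR_MH = (28.9722 + 9.1147 + 15.9482) / (52.9385 + 39.9596 + 66.2405) = 54.0351 / 159.1386 = 0.33955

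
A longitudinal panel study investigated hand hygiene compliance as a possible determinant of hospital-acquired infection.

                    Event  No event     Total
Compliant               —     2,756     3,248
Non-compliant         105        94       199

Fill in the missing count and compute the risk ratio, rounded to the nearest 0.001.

The missing cell is in the exposed row: 3248 − 2756 = 492.
So a = 492, b = 2756, c = 105, d = 94.
RR = [a/(a+b)] / [c/(c+d)] = (492/3248) / (105/199) = 0.15148/0.52764 = 0.28709

0.287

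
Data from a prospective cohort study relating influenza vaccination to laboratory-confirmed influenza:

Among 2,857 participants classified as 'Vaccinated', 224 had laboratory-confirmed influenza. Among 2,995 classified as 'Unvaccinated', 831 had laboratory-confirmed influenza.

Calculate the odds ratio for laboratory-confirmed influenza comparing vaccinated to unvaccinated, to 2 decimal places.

0.22

From the description: a = 224, b = 2633, c = 831, d = 2164.
OR = (a·d)/(b·c) = (224 × 2164) / (2633 × 831) = 484736 / 2188023 = 0.22154
Exposure is associated with lower odds of laboratory-confirmed influenza (OR = 0.22 < 1).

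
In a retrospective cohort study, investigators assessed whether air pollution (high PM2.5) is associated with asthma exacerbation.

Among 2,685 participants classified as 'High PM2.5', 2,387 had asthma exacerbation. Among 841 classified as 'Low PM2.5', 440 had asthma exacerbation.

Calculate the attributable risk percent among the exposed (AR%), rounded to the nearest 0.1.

41.1

From the description: a = 2387, b = 298, c = 440, d = 401.
Risk in exposed = 2387/2685 = 0.88901; risk in unexposed = 440/841 = 0.52319.
RR = 0.88901/0.52319 = 1.69923
AR% = (RR − 1)/RR × 100 = (1.69923 − 1)/1.69923 × 100 = 41.1497%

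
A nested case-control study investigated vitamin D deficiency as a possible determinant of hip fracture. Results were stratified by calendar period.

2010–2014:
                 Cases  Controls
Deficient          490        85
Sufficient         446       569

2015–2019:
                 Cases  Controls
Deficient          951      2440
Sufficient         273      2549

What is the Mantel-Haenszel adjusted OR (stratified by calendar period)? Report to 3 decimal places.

OR_MH = Σ(aᵢdᵢ/nᵢ) / Σ(bᵢcᵢ/nᵢ), where nᵢ is the stratum total.
Stratum 1 (2010–2014): n = 1590; a·d/n = 490·569/1590 = 175.3522; b·c/n = 85·446/1590 = 23.8428
Stratum 2 (2015–2019): n = 6213; a·d/n = 951·2549/6213 = 390.1656; b·c/n = 2440·273/6213 = 107.2139
OR_MH = (175.3522 + 390.1656) / (23.8428 + 107.2139) = 565.5178 / 131.0567 = 4.31506

4.315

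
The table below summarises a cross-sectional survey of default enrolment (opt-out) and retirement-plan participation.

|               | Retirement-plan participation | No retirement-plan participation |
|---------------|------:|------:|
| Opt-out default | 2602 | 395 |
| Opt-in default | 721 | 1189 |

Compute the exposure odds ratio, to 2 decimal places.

Cells: a = 2602, b = 395, c = 721, d = 1189.
OR = (a·d)/(b·c) = (2602 × 1189) / (395 × 721) = 3093778 / 284795 = 10.86318
The odds of retirement-plan participation are about 10.86 times as high in the opt-out default group.

10.86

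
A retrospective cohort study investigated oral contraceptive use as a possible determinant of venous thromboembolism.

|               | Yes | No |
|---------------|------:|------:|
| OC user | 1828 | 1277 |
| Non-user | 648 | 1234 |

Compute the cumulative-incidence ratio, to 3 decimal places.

1.710

Cells: a = 1828, b = 1277, c = 648, d = 1234.
Risk in exposed = 1828/3105 = 0.58873; risk in unexposed = 648/1882 = 0.34431.
RR = 0.58873 / 0.34431 = 1.70985
The risk among the exposed is 1.71 times that among the unexposed.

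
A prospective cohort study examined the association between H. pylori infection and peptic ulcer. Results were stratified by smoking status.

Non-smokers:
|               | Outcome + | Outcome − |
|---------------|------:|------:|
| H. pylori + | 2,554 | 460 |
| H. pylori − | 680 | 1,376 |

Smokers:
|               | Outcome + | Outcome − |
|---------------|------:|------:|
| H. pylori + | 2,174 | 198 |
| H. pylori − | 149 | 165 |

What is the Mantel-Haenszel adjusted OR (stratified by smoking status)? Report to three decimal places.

11.375

OR_MH = Σ(aᵢdᵢ/nᵢ) / Σ(bᵢcᵢ/nᵢ), where nᵢ is the stratum total.
Stratum 1 (Non-smokers): n = 5070; a·d/n = 2554·1376/5070 = 693.1566; b·c/n = 460·680/5070 = 61.6963
Stratum 2 (Smokers): n = 2686; a·d/n = 2174·165/2686 = 133.5480; b·c/n = 198·149/2686 = 10.9836
OR_MH = (693.1566 + 133.5480) / (61.6963 + 10.9836) = 826.7046 / 72.6799 = 11.37460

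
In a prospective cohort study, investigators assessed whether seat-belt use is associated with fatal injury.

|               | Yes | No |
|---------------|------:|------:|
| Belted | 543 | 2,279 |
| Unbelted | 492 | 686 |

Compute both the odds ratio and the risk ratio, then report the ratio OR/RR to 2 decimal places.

Cells: a = 543, b = 2279, c = 492, d = 686.
OR = (543·686)/(2279·492) = 372498/1121268 = 0.33221
Risk in exposed = 543/2822 = 0.19242; risk in unexposed = 492/1178 = 0.41766; RR = 0.46071
OR/RR = 0.33221 / 0.46071 = 0.72109
The outcome is not rare, so the OR lies further from 1 than the RR.

0.72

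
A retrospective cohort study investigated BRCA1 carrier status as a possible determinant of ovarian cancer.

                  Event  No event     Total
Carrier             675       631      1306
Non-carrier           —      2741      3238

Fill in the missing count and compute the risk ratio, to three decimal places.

The missing cell is in the unexposed row: 3238 − 2741 = 497.
So a = 675, b = 631, c = 497, d = 2741.
RR = [a/(a+b)] / [c/(c+d)] = (675/1306) / (497/3238) = 0.51685/0.15349 = 3.36729

3.367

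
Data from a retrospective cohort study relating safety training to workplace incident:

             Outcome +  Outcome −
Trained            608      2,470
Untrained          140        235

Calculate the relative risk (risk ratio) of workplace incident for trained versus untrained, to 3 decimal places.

0.529

Cells: a = 608, b = 2470, c = 140, d = 235.
Risk in exposed = 608/3078 = 0.19753; risk in unexposed = 140/375 = 0.37333.
RR = 0.19753 / 0.37333 = 0.52910
The risk is 47% lower among the exposed than among the unexposed.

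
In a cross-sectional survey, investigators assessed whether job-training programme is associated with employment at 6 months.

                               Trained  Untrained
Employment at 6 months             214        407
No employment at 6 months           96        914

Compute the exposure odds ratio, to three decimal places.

5.006

Reading the table with exposure as columns: a = 214 (Trained, case), b = 96 (Trained, non-case), c = 407 (Untrained, case), d = 914.
OR = (a·d)/(b·c) = (214 × 914) / (96 × 407) = 195596 / 39072 = 5.00604
The odds of employment at 6 months are about 5.01 times as high in the trained group.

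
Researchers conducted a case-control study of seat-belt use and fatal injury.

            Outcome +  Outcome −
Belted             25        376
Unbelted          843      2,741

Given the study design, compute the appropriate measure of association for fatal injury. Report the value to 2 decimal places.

0.22

Cells: a = 25, b = 376, c = 843, d = 2741.
This is a case-control study: participants were sampled on outcome status, so risks in the source population cannot be estimated directly — relative risk is not valid here. The odds ratio is the appropriate measure.
OR = (a·d)/(b·c) = (25 × 2741) / (376 × 843) = 68525 / 316968 = 0.21619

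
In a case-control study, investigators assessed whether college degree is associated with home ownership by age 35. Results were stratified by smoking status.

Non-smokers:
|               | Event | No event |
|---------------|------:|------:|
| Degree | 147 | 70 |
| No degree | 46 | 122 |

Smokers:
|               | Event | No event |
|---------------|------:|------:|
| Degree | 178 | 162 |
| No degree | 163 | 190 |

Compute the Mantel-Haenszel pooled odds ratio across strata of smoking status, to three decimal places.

2.053

OR_MH = Σ(aᵢdᵢ/nᵢ) / Σ(bᵢcᵢ/nᵢ), where nᵢ is the stratum total.
Stratum 1 (Non-smokers): n = 385; a·d/n = 147·122/385 = 46.5818; b·c/n = 70·46/385 = 8.3636
Stratum 2 (Smokers): n = 693; a·d/n = 178·190/693 = 48.8023; b·c/n = 162·163/693 = 38.1039
OR_MH = (46.5818 + 48.8023) / (8.3636 + 38.1039) = 95.3841 / 46.4675 = 2.05270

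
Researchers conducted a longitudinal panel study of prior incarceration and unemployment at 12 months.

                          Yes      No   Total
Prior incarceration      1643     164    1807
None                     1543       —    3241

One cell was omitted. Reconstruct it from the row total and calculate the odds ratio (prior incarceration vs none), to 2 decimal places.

11.02

The missing cell is in the unexposed row: 3241 − 1543 = 1698.
So a = 1643, b = 164, c = 1543, d = 1698.
OR = (a·d)/(b·c) = (1643 × 1698) / (164 × 1543) = 2789814 / 253052 = 11.02467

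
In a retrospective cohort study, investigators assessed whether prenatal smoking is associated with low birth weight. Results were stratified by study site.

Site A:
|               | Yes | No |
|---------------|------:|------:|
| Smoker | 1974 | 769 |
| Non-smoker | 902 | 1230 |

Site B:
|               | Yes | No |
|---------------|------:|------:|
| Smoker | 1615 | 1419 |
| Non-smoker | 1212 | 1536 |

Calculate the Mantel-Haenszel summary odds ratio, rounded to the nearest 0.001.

2.108

OR_MH = Σ(aᵢdᵢ/nᵢ) / Σ(bᵢcᵢ/nᵢ), where nᵢ is the stratum total.
Stratum 1 (Site A): n = 4875; a·d/n = 1974·1230/4875 = 498.0554; b·c/n = 769·902/4875 = 142.2847
Stratum 2 (Site B): n = 5782; a·d/n = 1615·1536/5782 = 429.0280; b·c/n = 1419·1212/5782 = 297.4452
OR_MH = (498.0554 + 429.0280) / (142.2847 + 297.4452) = 927.0834 / 439.7299 = 2.10830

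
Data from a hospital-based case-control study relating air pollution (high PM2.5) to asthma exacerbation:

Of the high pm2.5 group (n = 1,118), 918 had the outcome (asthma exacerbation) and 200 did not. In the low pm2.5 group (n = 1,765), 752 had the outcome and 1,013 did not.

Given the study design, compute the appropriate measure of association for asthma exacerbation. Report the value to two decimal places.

6.18

From the description: a = 918, b = 200, c = 752, d = 1013.
This is a hospital-based case-control study: participants were sampled on outcome status, so risks in the source population cannot be estimated directly — relative risk is not valid here. The odds ratio is the appropriate measure.
OR = (a·d)/(b·c) = (918 × 1013) / (200 × 752) = 929934 / 150400 = 6.18307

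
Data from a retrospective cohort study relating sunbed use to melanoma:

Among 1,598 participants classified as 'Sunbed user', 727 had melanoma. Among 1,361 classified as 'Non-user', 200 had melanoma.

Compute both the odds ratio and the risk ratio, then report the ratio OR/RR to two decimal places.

1.57

From the description: a = 727, b = 871, c = 200, d = 1161.
OR = (727·1161)/(871·200) = 844047/174200 = 4.84528
Risk in exposed = 727/1598 = 0.45494; risk in unexposed = 200/1361 = 0.14695; RR = 3.09589
OR/RR = 4.84528 / 3.09589 = 1.56507
The outcome is not rare, so the OR lies further from 1 than the RR.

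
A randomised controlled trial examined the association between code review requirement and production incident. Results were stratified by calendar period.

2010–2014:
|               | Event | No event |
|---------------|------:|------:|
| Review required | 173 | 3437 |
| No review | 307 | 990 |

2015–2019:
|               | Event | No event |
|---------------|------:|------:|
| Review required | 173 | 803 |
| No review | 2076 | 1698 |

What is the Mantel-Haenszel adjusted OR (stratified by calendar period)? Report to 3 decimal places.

OR_MH = Σ(aᵢdᵢ/nᵢ) / Σ(bᵢcᵢ/nᵢ), where nᵢ is the stratum total.
Stratum 1 (2010–2014): n = 4907; a·d/n = 173·990/4907 = 34.9032; b·c/n = 3437·307/4907 = 215.0314
Stratum 2 (2015–2019): n = 4750; a·d/n = 173·1698/4750 = 61.8429; b·c/n = 803·2076/4750 = 350.9533
OR_MH = (34.9032 + 61.8429) / (215.0314 + 350.9533) = 96.7461 / 565.9846 = 0.17093

0.171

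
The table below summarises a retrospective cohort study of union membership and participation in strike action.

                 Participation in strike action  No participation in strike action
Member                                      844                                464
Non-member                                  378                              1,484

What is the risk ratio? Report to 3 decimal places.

3.179

Cells: a = 844, b = 464, c = 378, d = 1484.
Risk in exposed = 844/1308 = 0.64526; risk in unexposed = 378/1862 = 0.20301.
RR = 0.64526 / 0.20301 = 3.17850
The risk among the exposed is 3.18 times that among the unexposed.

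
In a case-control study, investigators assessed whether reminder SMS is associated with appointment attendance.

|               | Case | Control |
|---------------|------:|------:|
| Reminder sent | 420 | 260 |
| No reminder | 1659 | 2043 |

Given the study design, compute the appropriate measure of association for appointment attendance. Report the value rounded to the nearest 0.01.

Cells: a = 420, b = 260, c = 1659, d = 2043.
This is a case-control study: participants were sampled on outcome status, so risks in the source population cannot be estimated directly — relative risk is not valid here. The odds ratio is the appropriate measure.
OR = (a·d)/(b·c) = (420 × 2043) / (260 × 1659) = 858060 / 431340 = 1.98929

1.99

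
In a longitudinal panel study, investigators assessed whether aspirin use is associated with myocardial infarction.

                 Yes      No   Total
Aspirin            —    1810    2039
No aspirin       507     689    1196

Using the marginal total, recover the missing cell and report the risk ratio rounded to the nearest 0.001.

The missing cell is in the exposed row: 2039 − 1810 = 229.
So a = 229, b = 1810, c = 507, d = 689.
RR = [a/(a+b)] / [c/(c+d)] = (229/2039) / (507/1196) = 0.11231/0.42391 = 0.26494

0.265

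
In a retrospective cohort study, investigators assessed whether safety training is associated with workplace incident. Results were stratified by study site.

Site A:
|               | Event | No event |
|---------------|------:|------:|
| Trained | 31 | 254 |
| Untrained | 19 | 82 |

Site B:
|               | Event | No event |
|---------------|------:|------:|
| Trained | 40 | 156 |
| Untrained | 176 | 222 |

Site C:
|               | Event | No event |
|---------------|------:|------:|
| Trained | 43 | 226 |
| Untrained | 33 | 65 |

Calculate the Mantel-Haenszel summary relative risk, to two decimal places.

RR_MH = Σ(aᵢ·n₀ᵢ/nᵢ) / Σ(cᵢ·n₁ᵢ/nᵢ), with n₁ᵢ = aᵢ+bᵢ (exposed), n₀ᵢ = cᵢ+dᵢ (unexposed), nᵢ = n₁ᵢ+n₀ᵢ.
Stratum 1 (Site A): n₁ = 285, n₀ = 101, n = 386; a·n₀/n = 31·101/386 = 8.1114; c·n₁/n = 19·285/386 = 14.0285
Stratum 2 (Site B): n₁ = 196, n₀ = 398, n = 594; a·n₀/n = 40·398/594 = 26.8013; c·n₁/n = 176·196/594 = 58.0741
Stratum 3 (Site C): n₁ = 269, n₀ = 98, n = 367; a·n₀/n = 43·98/367 = 11.4823; c·n₁/n = 33·269/367 = 24.1880
RR_MH = (8.1114 + 26.8013 + 11.4823) / (14.0285 + 58.0741 + 24.1880) = 46.3950 / 96.2906 = 0.48182

0.48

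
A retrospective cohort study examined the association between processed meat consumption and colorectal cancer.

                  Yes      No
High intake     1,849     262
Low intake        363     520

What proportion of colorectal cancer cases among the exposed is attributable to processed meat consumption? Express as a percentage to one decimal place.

Cells: a = 1849, b = 262, c = 363, d = 520.
Risk in exposed = 1849/2111 = 0.87589; risk in unexposed = 363/883 = 0.41110.
RR = 0.87589/0.41110 = 2.13060
AR% = (RR − 1)/RR × 100 = (2.13060 − 1)/2.13060 × 100 = 53.0650%

53.1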